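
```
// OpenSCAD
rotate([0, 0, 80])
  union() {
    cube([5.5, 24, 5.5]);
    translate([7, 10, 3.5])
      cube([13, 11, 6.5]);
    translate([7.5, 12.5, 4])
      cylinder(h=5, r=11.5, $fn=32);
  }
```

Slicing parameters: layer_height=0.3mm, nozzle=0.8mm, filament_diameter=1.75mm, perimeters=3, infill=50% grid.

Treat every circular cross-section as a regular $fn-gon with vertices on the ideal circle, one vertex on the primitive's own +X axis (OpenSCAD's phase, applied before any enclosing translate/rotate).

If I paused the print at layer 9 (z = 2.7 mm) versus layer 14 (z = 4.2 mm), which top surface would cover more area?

Layer 9 (z = 2.7): the cube (footprint 5.5×24) is included at this height (area 132.00 mm²); the cube at (7, 10) does not reach this height (z outside [3.5, 10]); the cylinder at (7.5, 12.5) is absent (z outside [4, 9]); Combining (union): only the 5.5×24 cube is present, so the union is just that shape — area = 132.00 mm²; (rotated 80° about Z; rotation is an isometry so areas/perimeters/island counts are preserved). So its area = 132.00 mm². Layer 14 (z = 4.2): the cube (footprint 5.5×24) is included at this height (area 132.00 mm²); the cube at (7, 10) is present — its section is the full 13×11 rectangle (area 143.00 mm²); the r=11.5 cylinder at (7.5, 12.5) gives a regular 32-gon of circumradius 11.5 (constant along its height) (area = (32/2)·11.500²·sin(360°/32) = 412.81 mm²); Taking the union: the regions partially overlap — summed areas 687.81 mm² minus the doubly-counted overlap 234.63 mm² gives 453.18 mm² — area = 453.18 mm²; (rotated 80° about Z; rotation is an isometry so areas/perimeters/island counts are preserved). So its area = 453.18 mm². Layer 14 is larger (453.18 vs 132.00 mm²).

layer 14 (z = 4.2 mm)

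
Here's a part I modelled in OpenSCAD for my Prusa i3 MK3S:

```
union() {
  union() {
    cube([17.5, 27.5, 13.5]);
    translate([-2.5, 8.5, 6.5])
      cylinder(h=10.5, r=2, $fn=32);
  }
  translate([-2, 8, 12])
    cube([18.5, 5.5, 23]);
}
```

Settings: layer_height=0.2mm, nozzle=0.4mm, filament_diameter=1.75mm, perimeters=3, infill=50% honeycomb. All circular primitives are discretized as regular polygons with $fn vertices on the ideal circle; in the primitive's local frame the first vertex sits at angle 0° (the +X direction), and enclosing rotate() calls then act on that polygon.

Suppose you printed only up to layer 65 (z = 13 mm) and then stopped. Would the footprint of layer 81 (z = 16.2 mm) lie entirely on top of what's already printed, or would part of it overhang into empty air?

Compare the two slices. At z = 13: the cube (footprint 17.5×27.5) is included at this height (area 481.25 mm²); the cylinder at (-2.5, 8.5): section is a regular 32-gon, circumradius r=2 (area = (32/2)·2.000²·sin(360°/32) = 12.49 mm²); Merging all regions: the 2 present regions are separate (no shared area or edge), so areas and boundary lengths simply add and each stays a separate island — area = 493.74 mm²; the 18.5×5.5 cube at (-2, 8) contributes its full rectangle (area 101.75 mm²); Taking the union: the regions partially overlap — summed areas 595.49 mm² minus the doubly-counted overlap 93.62 mm² gives 501.86 mm² — area = 501.86 mm². At z = 16.2: the cube is absent (z outside [0, 13.5]); the r=2 cylinder at (-2.5, 8.5) contributes a regular 32-gon of circumradius 2 (area = (32/2)·2.000²·sin(360°/32) = 12.49 mm²); Merging all regions: only the r=2 cylinder at (-2.5, 8.5) is present, so the union is just that shape — area = 12.49 mm²; the cube at (-2, 8) (footprint 18.5×5.5) is included at this height (area 101.75 mm²); Merging all regions: the regions partially overlap — summed areas 114.24 mm² minus the doubly-counted overlap 2.87 mm² gives 111.36 mm² — area = 111.36 mm². Checking containment: the cross-section at z = 16.2 is a subset of the cross-section at z = 13.

entirely on top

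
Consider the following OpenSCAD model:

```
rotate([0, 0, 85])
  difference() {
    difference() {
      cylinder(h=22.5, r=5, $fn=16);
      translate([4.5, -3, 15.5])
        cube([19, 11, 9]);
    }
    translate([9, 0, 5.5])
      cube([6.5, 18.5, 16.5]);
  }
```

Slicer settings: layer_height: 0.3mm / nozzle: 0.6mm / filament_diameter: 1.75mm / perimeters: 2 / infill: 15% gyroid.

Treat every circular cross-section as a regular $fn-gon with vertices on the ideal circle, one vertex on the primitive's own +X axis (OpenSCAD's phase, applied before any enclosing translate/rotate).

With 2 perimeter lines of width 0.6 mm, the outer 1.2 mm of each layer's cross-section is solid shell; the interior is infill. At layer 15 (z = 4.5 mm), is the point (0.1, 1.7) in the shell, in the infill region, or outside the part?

infill

At z = 4.5 mm: the r=5 cylinder gives a regular 16-gon of circumradius 5 (constant along its height); the cube at (4.5, -3) is not intersected at this z (z outside [15.5, 24.5]); After the difference (first − rest): none of the subtracted shapes is present at this height, so the r=5 cylinder is unchanged — 1 connected region; the cube at (9, 0) does not reach this height (z outside [5.5, 22]); After the difference (first − rest): none of the subtracted shapes is present at this height, so the result so far is unchanged — 1 connected region; (rotated 85° about Z; rotation is an isometry so areas/perimeters/island counts are preserved). Overall, the cross-section is a single solid region. Undo the 85° rotation: the query point maps to (1.702, 0.049) in the un-rotated model frame. The nearest boundary edge runs (5.00, 0.00)→(4.62, 1.91); distance from the point to it = 3.22 mm. The point is inside the cross-section and 3.22 mm from the nearest boundary — more than the 1.2 mm shell width (2 × 0.6), so it's in the infill interior.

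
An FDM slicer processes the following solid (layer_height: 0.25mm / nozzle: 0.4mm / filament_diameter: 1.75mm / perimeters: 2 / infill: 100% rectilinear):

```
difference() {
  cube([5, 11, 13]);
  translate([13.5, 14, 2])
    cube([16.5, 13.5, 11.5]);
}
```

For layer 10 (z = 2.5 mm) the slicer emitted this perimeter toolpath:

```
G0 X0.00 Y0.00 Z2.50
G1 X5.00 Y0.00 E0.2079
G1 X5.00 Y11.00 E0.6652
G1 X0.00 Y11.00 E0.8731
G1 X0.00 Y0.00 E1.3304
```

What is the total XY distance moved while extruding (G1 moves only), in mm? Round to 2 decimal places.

32.00 mm

Sum the Euclidean lengths of each G1 segment: total = 32.00 mm.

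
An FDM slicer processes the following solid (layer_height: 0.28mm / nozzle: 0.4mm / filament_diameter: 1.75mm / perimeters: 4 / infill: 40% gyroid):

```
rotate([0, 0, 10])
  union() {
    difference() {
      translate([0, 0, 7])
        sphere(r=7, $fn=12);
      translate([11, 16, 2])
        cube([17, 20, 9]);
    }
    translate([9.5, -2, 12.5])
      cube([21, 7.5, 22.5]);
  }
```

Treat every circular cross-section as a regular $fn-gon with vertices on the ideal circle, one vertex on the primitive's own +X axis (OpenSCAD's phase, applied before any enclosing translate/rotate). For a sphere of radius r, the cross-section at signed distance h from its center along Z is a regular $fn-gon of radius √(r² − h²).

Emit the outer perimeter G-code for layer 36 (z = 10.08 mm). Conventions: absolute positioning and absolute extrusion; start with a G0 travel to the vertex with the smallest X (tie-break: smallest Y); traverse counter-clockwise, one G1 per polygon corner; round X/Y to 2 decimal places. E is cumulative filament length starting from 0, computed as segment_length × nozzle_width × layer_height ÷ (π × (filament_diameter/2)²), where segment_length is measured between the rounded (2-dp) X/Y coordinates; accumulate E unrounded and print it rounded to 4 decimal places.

At z = 10.08 mm: the sphere: section is a regular 12-gon, circumradius = √(r²−h²) = √(7²−3.08²) = 6.286; the cube at (11, 16) (footprint 17×20) is included at this height; Taking the first minus the rest: starting from the r=7 sphere, the 17×20 cube at (11, 16) misses the remaining region (no effect) — 1 connected region; the cube at (9.5, -2) is not intersected at this z (z outside [12.5, 35]); Taking the union: only the result so far is present, so the union is just that shape — 1 connected region; (rotated 10° about Z; rotation is an isometry so areas/perimeters/island counts are preserved). The outline is a single polygon with 12 vertices. Extrusion per mm of travel: 0.4 × 0.28 / (π × 0.875²) = 0.046564. Accumulating E over each segment gives final E = 1.8187.

G0 X-6.19 Y-1.09 Z10.08
G1 X-4.82 Y-4.04 E0.1515
G1 X-2.15 Y-5.91 E0.3032
G1 X1.09 Y-6.19 E0.4547
G1 X4.04 Y-4.82 E0.6061
G1 X5.91 Y-2.15 E0.7579
G1 X6.19 Y1.09 E0.9093
G1 X4.82 Y4.04 E1.0608
G1 X2.15 Y5.91 E1.2126
G1 X-1.09 Y6.19 E1.3640
G1 X-4.04 Y4.82 E1.5155
G1 X-5.91 Y2.15 E1.6673
G1 X-6.19 Y-1.09 E1.8187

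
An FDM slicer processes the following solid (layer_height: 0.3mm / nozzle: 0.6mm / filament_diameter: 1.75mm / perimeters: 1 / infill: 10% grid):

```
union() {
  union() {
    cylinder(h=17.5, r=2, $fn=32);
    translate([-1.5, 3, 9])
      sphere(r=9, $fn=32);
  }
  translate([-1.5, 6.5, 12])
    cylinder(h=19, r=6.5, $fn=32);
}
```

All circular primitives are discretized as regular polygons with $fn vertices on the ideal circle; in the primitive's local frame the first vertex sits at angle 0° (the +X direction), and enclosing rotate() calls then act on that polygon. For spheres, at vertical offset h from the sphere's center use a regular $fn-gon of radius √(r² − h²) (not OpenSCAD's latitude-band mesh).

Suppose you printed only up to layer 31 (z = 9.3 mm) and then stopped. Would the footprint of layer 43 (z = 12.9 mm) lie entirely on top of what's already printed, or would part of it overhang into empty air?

Compare the two slices. At z = 9.3: the cylinder: section is a regular 32-gon, circumradius r=2 (area = (32/2)·2.000²·sin(360°/32) = 12.49 mm²); the r=9 sphere at (-1.5, 3) slices to a regular 32-gon of circumradius 8.995 (√(r²−h²) with h=0.3 from center) (area = (32/2)·8.995²·sin(360°/32) = 252.56 mm²); Taking the union: the r=2 cylinder lies entirely inside the r=9 sphere at (-1.5, 3), so the union is just the r=9 sphere at (-1.5, 3) — area = 252.56 mm²; the cylinder at (-1.5, 6.5) does not reach this height (z outside [12, 31]); Taking the union: only that combined region is present, so the union is just that shape — area = 252.56 mm². At z = 12.9: the r=2 cylinder contributes a regular 32-gon of circumradius 2 (area = (32/2)·2.000²·sin(360°/32) = 12.49 mm²); the r=9 sphere at (-1.5, 3) contributes a regular 32-gon of circumradius √(9²−3.9²) = 8.111 (area = (32/2)·8.111²·sin(360°/32) = 205.36 mm²); Combining (union): the r=2 cylinder lies entirely inside the r=9 sphere at (-1.5, 3), so the union is just the r=9 sphere at (-1.5, 3) — area = 205.36 mm²; the r=6.5 cylinder at (-1.5, 6.5) gives a regular 32-gon of circumradius 6.5 (constant along its height) (area = (32/2)·6.500²·sin(360°/32) = 131.88 mm²); Taking the union: the regions partially overlap — summed areas 337.24 mm² minus the doubly-counted overlap 112.53 mm² gives 224.71 mm² — area = 224.71 mm². Checking containment: at z = 12.9 the cross-section extends beyond the z = 9.3 cross-section by about 7.88 mm².

part overhangs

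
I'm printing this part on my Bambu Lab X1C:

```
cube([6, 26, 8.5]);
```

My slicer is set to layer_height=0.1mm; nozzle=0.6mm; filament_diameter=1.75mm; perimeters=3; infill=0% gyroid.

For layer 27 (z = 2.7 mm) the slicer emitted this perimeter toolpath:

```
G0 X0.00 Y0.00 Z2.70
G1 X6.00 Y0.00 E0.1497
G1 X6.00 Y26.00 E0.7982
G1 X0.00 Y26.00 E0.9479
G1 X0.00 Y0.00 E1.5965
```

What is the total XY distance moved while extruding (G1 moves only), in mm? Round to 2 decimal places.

Sum the Euclidean lengths of each G1 segment: total = 64.00 mm.

64.00 mm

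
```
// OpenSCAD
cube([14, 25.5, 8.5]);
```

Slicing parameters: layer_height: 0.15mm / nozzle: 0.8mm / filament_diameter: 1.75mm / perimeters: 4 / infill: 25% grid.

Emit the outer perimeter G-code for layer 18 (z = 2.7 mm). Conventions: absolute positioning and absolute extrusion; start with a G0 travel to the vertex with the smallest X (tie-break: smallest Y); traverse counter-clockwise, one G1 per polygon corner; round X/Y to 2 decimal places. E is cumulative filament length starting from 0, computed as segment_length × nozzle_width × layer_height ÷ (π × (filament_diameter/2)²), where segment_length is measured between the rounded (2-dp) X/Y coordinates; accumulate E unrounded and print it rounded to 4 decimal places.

G0 X0.00 Y0.00 Z2.70
G1 X14.00 Y0.00 E0.6985
G1 X14.00 Y25.50 E1.9707
G1 X0.00 Y25.50 E2.6691
G1 X0.00 Y0.00 E3.9413

At z = 2.7 mm: the 14×25.5 cube contributes its full rectangle. The outline is a single polygon with 4 vertices. Extrusion per mm of travel: 0.8 × 0.15 / (π × 0.875²) = 0.049890. Accumulating E over each segment gives final E = 3.9413.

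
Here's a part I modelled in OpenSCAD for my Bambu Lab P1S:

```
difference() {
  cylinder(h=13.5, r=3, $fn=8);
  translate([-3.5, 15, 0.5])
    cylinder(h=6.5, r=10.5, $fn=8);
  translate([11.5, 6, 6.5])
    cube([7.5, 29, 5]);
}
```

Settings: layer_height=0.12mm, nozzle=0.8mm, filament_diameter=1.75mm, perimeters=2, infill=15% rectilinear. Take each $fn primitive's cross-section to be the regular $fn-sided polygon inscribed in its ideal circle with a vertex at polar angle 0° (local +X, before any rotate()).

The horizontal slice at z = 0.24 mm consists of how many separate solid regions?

1

At z = 0.24 mm: the r=3 cylinder gives a regular 8-gon of circumradius 3 (constant along its height); the cylinder at (-3.5, 15) does not reach this height (z outside [0.5, 7]); the cube at (11.5, 6) is not intersected at this z (z outside [6.5, 11.5]); After the difference (first − rest): none of the subtracted shapes is present at this height, so the r=3 cylinder is unchanged — 1 connected region. The result has 1 disconnected region.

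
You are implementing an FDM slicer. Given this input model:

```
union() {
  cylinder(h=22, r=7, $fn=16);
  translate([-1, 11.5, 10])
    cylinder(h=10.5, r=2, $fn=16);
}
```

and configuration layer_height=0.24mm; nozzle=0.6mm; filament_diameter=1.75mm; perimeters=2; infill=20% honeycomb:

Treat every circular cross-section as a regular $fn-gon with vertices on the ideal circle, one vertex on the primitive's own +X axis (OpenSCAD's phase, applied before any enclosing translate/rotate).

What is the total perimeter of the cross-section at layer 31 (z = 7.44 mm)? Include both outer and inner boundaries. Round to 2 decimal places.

43.70 mm

At z = 7.44 mm: the r=7 cylinder gives a regular 16-gon of circumradius 7 (constant along its height) (perimeter = 2·16·7.000·sin(180°/16) = 43.70 mm); the cylinder at (-1, 11.5) is not intersected at this z (z outside [10, 20.5]); Taking the union: only the r=7 cylinder is present, so the union is just that shape — boundary = 43.70 mm. Overall, the cross-section is a single solid region. Total boundary length (outer) = 43.70 mm.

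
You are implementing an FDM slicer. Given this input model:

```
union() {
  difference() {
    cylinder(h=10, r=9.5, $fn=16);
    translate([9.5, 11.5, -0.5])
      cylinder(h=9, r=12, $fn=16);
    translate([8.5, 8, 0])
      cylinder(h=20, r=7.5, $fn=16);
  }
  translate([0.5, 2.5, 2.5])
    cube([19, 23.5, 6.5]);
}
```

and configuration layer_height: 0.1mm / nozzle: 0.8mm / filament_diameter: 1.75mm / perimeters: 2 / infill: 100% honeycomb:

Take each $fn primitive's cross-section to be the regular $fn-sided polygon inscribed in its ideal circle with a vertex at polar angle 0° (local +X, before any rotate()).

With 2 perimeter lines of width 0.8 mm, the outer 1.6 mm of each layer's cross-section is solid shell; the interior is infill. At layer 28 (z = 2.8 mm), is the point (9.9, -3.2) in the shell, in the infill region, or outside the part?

outside

At z = 2.8 mm: the r=9.5 cylinder contributes a regular 16-gon of circumradius 9.5; the r=12 cylinder at (9.5, 11.5) contributes a regular 16-gon of circumradius 12; the cylinder at (8.5, 8): section is a regular 16-gon, circumradius r=7.5; Subtracting the remaining from the first: starting from the r=9.5 cylinder, the r=12 cylinder at (9.5, 11.5) partially overlaps it — only the 64.99 mm² overlap (of its 440.85 mm²) is removed, clipping the outline; the r=7.5 cylinder at (8.5, 8) misses the remaining region (no effect) — 1 connected region; the 19×23.5 cube at (0.5, 2.5) contributes its full rectangle; Taking the union: the regions partially overlap (shared area 0.66 mm²), so overlapping operands fuse into one piece — 1 connected region. Overall, the cross-section is a single solid region. The nearest boundary edge runs (9.40, -0.48)→(8.78, -3.64); distance from the point to it = 1.02 mm. The point is not inside any of the regions above, so it lies outside the cross-section (1.02 mm from the nearest boundary).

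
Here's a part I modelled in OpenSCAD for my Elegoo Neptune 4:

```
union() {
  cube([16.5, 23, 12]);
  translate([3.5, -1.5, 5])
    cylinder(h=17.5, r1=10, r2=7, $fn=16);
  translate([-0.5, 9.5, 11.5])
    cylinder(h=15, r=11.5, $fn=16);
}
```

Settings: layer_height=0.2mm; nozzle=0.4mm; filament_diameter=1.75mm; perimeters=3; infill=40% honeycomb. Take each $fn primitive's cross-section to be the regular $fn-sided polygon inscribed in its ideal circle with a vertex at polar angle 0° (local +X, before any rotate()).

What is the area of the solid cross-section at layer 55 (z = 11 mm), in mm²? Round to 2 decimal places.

At z = 11 mm: the cube is present — its section is the full 16.5×23 rectangle (area 379.50 mm²); the cone at (3.5, -1.5) (r1=10→r2=7) has section circumradius 8.971 here — a regular 16-gon (area = (16/2)·8.971²·sin(360°/16) = 246.41 mm²); the cylinder at (-0.5, 9.5) does not reach this height (z outside [11.5, 26.5]); Merging all regions: the regions partially overlap — summed areas 625.91 mm² minus the doubly-counted overlap 73.30 mm² gives 552.61 mm² — area = 552.61 mm². Overall, the cross-section is a single solid region. Net area = 552.61 mm².

552.61 mm²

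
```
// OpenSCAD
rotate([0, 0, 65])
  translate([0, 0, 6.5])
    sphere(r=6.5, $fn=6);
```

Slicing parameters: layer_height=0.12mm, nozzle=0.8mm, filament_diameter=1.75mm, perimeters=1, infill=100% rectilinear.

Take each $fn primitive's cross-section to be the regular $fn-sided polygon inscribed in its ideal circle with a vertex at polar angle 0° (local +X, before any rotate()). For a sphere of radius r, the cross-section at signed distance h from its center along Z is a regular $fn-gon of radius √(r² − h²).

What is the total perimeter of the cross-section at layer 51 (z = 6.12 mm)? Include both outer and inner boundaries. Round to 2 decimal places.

At z = 6.12 mm: the r=6.5 sphere contributes a regular 6-gon of circumradius √(6.5²−0.38²) = 6.489 (perimeter = 2·6·6.489·sin(180°/6) = 38.93 mm); (rotated 65° about Z; rotation is an isometry so areas/perimeters/island counts are preserved). Overall, the cross-section is a single solid region. Total boundary length (outer) = 38.93 mm.

38.93 mm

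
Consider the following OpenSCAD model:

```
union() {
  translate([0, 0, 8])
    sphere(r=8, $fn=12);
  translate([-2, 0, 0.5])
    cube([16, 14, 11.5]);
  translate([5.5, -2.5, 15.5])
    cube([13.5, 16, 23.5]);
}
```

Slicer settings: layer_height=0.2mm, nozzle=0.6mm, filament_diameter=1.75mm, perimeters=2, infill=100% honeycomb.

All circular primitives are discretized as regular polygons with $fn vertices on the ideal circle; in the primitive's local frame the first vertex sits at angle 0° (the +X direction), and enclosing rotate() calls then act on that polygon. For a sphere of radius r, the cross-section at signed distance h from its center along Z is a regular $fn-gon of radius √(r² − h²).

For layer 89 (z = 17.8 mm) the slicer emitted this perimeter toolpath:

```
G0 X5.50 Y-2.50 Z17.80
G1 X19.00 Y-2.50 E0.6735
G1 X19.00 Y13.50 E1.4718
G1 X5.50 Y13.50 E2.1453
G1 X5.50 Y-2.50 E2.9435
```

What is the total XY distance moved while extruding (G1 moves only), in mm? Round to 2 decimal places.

Sum the Euclidean lengths of each G1 segment: total = 59.00 mm.

59.00 mm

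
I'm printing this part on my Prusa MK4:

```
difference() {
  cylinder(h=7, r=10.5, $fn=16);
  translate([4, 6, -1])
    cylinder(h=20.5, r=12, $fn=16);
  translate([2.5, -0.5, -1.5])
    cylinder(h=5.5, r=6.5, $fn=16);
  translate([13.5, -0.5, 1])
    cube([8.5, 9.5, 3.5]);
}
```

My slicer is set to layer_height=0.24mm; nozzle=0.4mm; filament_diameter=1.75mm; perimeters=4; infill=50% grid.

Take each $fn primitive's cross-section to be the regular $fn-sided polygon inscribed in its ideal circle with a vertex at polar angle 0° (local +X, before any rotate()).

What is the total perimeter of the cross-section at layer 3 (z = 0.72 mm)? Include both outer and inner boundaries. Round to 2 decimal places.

At z = 0.72 mm: the r=10.5 cylinder contributes a regular 16-gon of circumradius 10.5 (perimeter = 2·16·10.500·sin(180°/16) = 65.55 mm); the cylinder at (4, 6): section is a regular 16-gon, circumradius r=12 (perimeter = 2·16·12.000·sin(180°/16) = 74.91 mm); the cylinder at (2.5, -0.5): section is a regular 16-gon, circumradius r=6.5 (perimeter = 2·16·6.500·sin(180°/16) = 40.58 mm); the cube at (13.5, -0.5) is not intersected at this z (z outside [1, 4.5]); Taking the first minus the rest: starting from the r=10.5 cylinder, the r=12 cylinder at (4, 6) partially overlaps it — only the 228.55 mm² overlap (of its 440.85 mm²) is removed, clipping the outline; the r=6.5 cylinder at (2.5, -0.5) partially overlaps it — only the 8.79 mm² overlap (of its 129.35 mm²) is removed, clipping the outline — boundary = 61.61 mm. Overall, the cross-section is a single solid region. Total boundary length (outer) = 61.61 mm.

61.61 mm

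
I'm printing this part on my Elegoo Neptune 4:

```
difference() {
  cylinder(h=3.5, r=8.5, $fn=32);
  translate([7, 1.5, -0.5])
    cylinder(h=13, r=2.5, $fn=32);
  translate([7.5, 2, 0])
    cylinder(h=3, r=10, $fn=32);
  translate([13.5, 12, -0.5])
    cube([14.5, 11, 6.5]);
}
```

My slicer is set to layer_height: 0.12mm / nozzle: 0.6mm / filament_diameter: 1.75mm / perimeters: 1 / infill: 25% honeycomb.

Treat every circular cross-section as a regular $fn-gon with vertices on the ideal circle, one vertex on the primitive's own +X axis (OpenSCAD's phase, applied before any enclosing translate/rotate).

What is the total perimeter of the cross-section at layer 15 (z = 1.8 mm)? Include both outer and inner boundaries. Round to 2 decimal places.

50.30 mm

At z = 1.8 mm: the r=8.5 cylinder gives a regular 32-gon of circumradius 8.5 (constant along its height) (perimeter = 2·32·8.500·sin(180°/32) = 53.32 mm); the r=2.5 cylinder at (7, 1.5) contributes a regular 32-gon of circumradius 2.5 (perimeter = 2·32·2.500·sin(180°/32) = 15.68 mm); the r=10 cylinder at (7.5, 2) contributes a regular 32-gon of circumradius 10 (perimeter = 2·32·10.000·sin(180°/32) = 62.73 mm); the cube at (13.5, 12) (footprint 14.5×11) is included at this height (perimeter 51.00 mm); After the difference (first − rest): starting from the r=8.5 cylinder, the r=2.5 cylinder at (7, 1.5) partially overlaps it — only the 15.57 mm² overlap (of its 19.51 mm²) is removed, clipping the outline; the r=10 cylinder at (7.5, 2) partially overlaps it — only the 111.58 mm² overlap (of its 312.14 mm²) is removed, clipping the outline; the 14.5×11 cube at (13.5, 12) misses the remaining region (no effect) — boundary = 50.30 mm. Overall, the cross-section is a single solid region. Total boundary length (outer) = 50.30 mm.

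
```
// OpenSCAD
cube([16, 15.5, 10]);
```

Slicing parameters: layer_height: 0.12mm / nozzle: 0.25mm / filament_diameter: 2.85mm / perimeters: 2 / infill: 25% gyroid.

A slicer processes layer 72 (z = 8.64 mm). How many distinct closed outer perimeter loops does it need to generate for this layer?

1

At z = 8.64 mm: the cube is present — its section is the full 16×15.5 rectangle. The result has 1 disconnected region.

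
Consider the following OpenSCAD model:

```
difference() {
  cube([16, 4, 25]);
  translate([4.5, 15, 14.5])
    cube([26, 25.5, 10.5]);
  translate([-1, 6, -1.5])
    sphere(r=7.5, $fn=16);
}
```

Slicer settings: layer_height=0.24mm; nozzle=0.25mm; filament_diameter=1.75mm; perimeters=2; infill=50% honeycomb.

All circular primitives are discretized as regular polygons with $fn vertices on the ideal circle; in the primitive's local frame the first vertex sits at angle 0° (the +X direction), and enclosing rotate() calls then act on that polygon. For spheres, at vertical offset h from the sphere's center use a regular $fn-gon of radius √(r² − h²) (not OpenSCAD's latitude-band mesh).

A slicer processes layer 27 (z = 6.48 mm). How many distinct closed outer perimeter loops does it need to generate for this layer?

At z = 6.48 mm: the cube (footprint 16×4) is included at this height; the cube at (4.5, 15) is absent (z outside [14.5, 25]); the sphere at (-1, 6) does not reach this height (|z−center|=7.980 > r=7.5); Taking the first minus the rest: none of the subtracted shapes is present at this height, so the 16×4 cube is unchanged — 1 connected region. The result has 1 disconnected region.

1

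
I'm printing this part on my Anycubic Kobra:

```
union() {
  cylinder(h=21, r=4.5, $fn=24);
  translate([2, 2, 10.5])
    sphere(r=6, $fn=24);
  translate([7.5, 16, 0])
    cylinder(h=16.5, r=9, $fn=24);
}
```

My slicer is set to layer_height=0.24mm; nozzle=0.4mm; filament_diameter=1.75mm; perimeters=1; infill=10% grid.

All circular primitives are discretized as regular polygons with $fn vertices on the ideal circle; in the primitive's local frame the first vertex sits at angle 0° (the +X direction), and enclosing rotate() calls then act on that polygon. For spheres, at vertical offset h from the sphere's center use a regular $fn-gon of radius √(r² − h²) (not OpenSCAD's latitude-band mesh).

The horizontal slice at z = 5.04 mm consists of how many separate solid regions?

At z = 5.04 mm: the r=4.5 cylinder gives a regular 24-gon of circumradius 4.5 (constant along its height); the r=6 sphere at (2, 2) contributes a regular 24-gon of circumradius √(6²−5.46²) = 2.488; the r=9 cylinder at (7.5, 16) contributes a regular 24-gon of circumradius 9; Combining (union): the regions partially overlap (shared area 16.44 mm²), so overlapping operands fuse into one piece — 2 connected regions. The result has 2 disconnected regions.

2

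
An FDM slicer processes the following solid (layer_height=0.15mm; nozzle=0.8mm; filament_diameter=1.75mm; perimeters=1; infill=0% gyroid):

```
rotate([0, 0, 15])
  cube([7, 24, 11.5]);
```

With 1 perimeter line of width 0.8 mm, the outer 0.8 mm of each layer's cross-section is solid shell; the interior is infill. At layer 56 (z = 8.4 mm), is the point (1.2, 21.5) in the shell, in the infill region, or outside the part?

shell

At z = 8.4 mm: the cube (footprint 7×24) is included at this height; (rotated 15° about Z; rotation is an isometry so areas/perimeters/island counts are preserved). Overall, the cross-section is a single solid region. Undo the 15° rotation: the query point maps to (6.724, 20.457) in the un-rotated model frame. The nearest boundary edge runs (7.00, 0.00)→(7.00, 24.00); distance from the point to it = 0.28 mm. The point is inside the cross-section, 0.28 mm from the nearest boundary — within the 0.8 mm shell band (1 × 0.8).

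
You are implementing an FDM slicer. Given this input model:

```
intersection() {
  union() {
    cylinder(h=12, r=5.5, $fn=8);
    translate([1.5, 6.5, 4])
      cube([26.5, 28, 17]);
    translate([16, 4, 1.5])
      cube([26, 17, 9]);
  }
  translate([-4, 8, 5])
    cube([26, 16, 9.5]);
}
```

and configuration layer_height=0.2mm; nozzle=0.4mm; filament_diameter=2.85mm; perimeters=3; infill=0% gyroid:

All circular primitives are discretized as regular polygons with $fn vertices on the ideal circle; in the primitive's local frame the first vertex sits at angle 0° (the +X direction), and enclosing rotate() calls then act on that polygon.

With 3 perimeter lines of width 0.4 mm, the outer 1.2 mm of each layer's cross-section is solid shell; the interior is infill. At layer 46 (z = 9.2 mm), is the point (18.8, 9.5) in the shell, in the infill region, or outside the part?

At z = 9.2 mm: the r=5.5 cylinder contributes a regular 8-gon of circumradius 5.5; the 26.5×28 cube at (1.5, 6.5) contributes its full rectangle; the 26×17 cube at (16, 4) contributes its full rectangle; Taking the union: the regions partially overlap (shared area 174.00 mm²), so overlapping operands fuse into one piece — 2 connected regions; the cube at (-4, 8) (footprint 26×16) is included at this height; Taking the intersection: the 26×16 cube at (-4, 8) partially overlaps the result so far; clipping to the common part keeps 328.00 mm² — 1 connected region. Overall, the cross-section is a single solid region. The nearest boundary edge runs (22.00, 8.00)→(1.50, 8.00); distance from the point to it = 1.50 mm. The point is inside the cross-section and 1.50 mm from the nearest boundary — more than the 1.2 mm shell width (3 × 0.4), so it's in the infill interior.

infill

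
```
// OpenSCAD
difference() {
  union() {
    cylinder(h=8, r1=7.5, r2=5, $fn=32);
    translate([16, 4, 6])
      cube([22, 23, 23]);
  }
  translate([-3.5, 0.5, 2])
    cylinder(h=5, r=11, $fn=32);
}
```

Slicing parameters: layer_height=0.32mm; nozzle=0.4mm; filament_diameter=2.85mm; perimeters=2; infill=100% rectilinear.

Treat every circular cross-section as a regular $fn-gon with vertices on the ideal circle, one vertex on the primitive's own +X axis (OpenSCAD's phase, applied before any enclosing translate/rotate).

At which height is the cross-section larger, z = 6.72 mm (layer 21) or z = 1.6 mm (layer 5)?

layer 21 (z = 6.72 mm)

Layer 21 (z = 6.72): the cone contributes a regular 32-gon of circumradius 5.400 (interpolated between r1=7.5 and r2=5 at t=0.840) (area = (32/2)·5.400²·sin(360°/32) = 91.02 mm²); the cube at (16, 4) (footprint 22×23) is included at this height (area 506.00 mm²); Taking the union: the 2 present regions are separate (no shared area or edge), so areas and boundary lengths simply add and each stays a separate island — area = 597.02 mm²; the r=11 cylinder at (-3.5, 0.5) contributes a regular 32-gon of circumradius 11 (area = (32/2)·11.000²·sin(360°/32) = 377.69 mm²); Subtracting the remaining from the first: starting from that combined region (597.02 mm²), the r=11 cylinder at (-3.5, 0.5) partially overlaps it — only the 91.02 mm² overlap (of its 377.69 mm²) is removed, clipping the outline — area = 506.00 mm². So its area = 506.00 mm². Layer 5 (z = 1.6): the cone contributes a regular 32-gon of circumradius 7.000 (interpolated between r1=7.5 and r2=5 at t=0.200) (area = (32/2)·7.000²·sin(360°/32) = 152.95 mm²); the cube at (16, 4) is absent (z outside [6, 29]); Merging all regions: only the cone is present, so the union is just that shape — area = 152.95 mm²; the cylinder at (-3.5, 0.5) is not intersected at this z (z outside [2, 7]); After the difference (first − rest): none of the subtracted shapes is present at this height, so that combined region is unchanged — area = 152.95 mm². So its area = 152.95 mm². Layer 21 is larger (506.00 vs 152.95 mm²).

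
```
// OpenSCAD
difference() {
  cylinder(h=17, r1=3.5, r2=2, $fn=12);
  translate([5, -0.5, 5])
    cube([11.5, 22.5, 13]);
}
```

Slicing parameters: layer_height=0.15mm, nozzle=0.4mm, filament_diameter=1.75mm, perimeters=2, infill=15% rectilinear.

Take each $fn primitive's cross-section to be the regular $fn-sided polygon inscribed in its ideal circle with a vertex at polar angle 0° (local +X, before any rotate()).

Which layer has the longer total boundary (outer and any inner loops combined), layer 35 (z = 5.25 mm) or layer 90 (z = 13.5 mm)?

Layer 35 (z = 5.25): the cone (r1=3.5→r2=2) has section circumradius 3.037 here — a regular 12-gon (perimeter = 2·12·3.037·sin(180°/12) = 18.86 mm); the 11.5×22.5 cube at (5, -0.5) contributes its full rectangle (perimeter 68.00 mm); After the difference (first − rest): starting from the cone, the 11.5×22.5 cube at (5, -0.5) misses the remaining region (no effect) — boundary = 18.86 mm. So its perimeter = 18.86 mm. Layer 90 (z = 13.5): the cone: at t=0.794 of its height the radius interpolates to r₁+(r₂−r₁)t = 2.309, giving a regular 12-gon of that circumradius (perimeter = 2·12·2.309·sin(180°/12) = 14.34 mm); the cube at (5, -0.5) (footprint 11.5×22.5) is included at this height (perimeter 68.00 mm); After the difference (first − rest): starting from the cone, the 11.5×22.5 cube at (5, -0.5) misses the remaining region (no effect) — boundary = 14.34 mm. So its perimeter = 14.34 mm. Layer 35 is larger (18.86 vs 14.34 mm).

layer 35 (z = 5.25 mm)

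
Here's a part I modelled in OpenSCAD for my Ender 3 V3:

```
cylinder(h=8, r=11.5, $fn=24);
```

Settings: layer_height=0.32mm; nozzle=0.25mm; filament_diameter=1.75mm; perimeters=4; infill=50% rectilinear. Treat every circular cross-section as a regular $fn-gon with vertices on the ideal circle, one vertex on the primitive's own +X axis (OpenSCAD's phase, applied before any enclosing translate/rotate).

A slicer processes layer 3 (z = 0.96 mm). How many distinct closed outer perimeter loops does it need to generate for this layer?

At z = 0.96 mm: the r=11.5 cylinder contributes a regular 24-gon of circumradius 11.5. The result has 1 disconnected region.

1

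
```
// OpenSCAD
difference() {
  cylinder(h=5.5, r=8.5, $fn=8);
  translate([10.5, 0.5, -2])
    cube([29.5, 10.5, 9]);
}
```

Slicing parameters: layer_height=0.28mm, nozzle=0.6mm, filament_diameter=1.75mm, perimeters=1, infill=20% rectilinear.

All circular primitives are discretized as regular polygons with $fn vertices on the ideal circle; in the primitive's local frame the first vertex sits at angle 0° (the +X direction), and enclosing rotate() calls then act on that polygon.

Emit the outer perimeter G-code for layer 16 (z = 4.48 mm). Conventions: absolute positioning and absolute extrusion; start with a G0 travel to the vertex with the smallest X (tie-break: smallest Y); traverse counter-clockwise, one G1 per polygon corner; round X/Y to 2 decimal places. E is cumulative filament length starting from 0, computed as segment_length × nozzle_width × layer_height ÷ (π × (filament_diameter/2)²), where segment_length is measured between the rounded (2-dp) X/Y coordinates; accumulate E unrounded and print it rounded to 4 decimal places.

At z = 4.48 mm: the cylinder: section is a regular 8-gon, circumradius r=8.5; the cube at (10.5, 0.5) is present — its section is the full 29.5×10.5 rectangle; Taking the first minus the rest: starting from the r=8.5 cylinder, the 29.5×10.5 cube at (10.5, 0.5) misses the remaining region (no effect) — 1 connected region. The outline is a single polygon with 8 vertices. Extrusion per mm of travel: 0.6 × 0.28 / (π × 0.875²) = 0.069846. Accumulating E over each segment gives final E = 3.6350.

G0 X-8.50 Y0.00 Z4.48
G1 X-6.01 Y-6.01 E0.4544
G1 X0.00 Y-8.50 E0.9088
G1 X6.01 Y-6.01 E1.3631
G1 X8.50 Y0.00 E1.8175
G1 X6.01 Y6.01 E2.2719
G1 X0.00 Y8.50 E2.7263
G1 X-6.01 Y6.01 E3.1806
G1 X-8.50 Y0.00 E3.6350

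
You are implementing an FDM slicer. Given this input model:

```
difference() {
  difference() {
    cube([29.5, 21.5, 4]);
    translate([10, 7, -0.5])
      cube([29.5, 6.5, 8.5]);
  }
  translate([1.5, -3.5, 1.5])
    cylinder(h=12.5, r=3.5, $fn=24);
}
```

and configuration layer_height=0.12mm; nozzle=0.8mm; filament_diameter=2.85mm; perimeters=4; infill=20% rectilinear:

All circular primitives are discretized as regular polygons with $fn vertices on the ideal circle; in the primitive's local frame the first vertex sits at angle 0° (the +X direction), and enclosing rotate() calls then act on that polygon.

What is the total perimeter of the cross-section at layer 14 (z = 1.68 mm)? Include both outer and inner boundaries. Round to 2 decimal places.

At z = 1.68 mm: the cube (footprint 29.5×21.5) is included at this height (perimeter 102.00 mm); the cube at (10, 7) is present — its section is the full 29.5×6.5 rectangle (perimeter 72.00 mm); Subtracting the remaining from the first: starting from the 29.5×21.5 cube, the 29.5×6.5 cube at (10, 7) partially overlaps it — only the 126.75 mm² overlap (of its 191.75 mm²) is removed, clipping the outline — boundary = 141.00 mm; the cylinder at (1.5, -3.5): section is a regular 24-gon, circumradius r=3.5 (perimeter = 2·24·3.500·sin(180°/24) = 21.93 mm); Subtracting the remaining from the first: starting from that combined region, the r=3.5 cylinder at (1.5, -3.5) misses the remaining region (no effect) — boundary = 141.00 mm. Overall, the cross-section is a single solid region. Total boundary length (outer) = 141.00 mm.

141.00 mm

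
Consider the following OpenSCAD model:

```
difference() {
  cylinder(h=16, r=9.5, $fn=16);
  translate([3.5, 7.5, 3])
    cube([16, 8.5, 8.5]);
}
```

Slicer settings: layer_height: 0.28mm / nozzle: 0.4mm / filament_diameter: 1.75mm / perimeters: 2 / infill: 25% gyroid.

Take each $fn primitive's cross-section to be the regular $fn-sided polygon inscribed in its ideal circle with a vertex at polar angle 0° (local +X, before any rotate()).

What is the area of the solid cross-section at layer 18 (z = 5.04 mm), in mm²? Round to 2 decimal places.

274.90 mm²

At z = 5.04 mm: the cylinder: section is a regular 16-gon, circumradius r=9.5 (area = (16/2)·9.500²·sin(360°/16) = 276.30 mm²); the cube at (3.5, 7.5) (footprint 16×8.5) is included at this height (area 136.00 mm²); Taking the first minus the rest: starting from the r=9.5 cylinder (276.30 mm²), the 16×8.5 cube at (3.5, 7.5) partially overlaps it — only the 1.39 mm² overlap (of its 136.00 mm²) is removed, clipping the outline — area = 274.90 mm². Overall, the cross-section is a single solid region. Net area = 274.90 mm².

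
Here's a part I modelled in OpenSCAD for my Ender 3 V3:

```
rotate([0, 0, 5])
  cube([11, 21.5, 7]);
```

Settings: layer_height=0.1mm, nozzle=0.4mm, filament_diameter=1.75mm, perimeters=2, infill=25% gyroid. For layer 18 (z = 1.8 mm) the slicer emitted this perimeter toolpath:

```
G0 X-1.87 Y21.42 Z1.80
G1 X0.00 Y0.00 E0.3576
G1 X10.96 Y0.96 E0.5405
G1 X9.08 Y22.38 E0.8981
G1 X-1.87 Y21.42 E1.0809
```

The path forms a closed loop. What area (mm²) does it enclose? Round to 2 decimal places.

236.46 mm²

Apply the shoelace formula to the sequence of (X, Y) vertices; enclosed area = 236.46 mm².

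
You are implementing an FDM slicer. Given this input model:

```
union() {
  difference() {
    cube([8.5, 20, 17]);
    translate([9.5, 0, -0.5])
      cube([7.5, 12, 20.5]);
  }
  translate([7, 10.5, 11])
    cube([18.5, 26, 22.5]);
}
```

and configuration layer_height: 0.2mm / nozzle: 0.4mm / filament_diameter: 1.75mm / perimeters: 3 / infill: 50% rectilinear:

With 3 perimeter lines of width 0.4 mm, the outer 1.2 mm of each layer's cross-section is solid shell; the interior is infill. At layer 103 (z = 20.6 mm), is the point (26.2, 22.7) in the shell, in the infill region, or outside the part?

At z = 20.6 mm: the cube is not intersected at this z (z outside [0, 17]); the cube at (9.5, 0) is not intersected at this z (z outside [-0.5, 20]); Taking the first minus the rest: the first operand is absent here, so nothing remains; the 18.5×26 cube at (7, 10.5) contributes its full rectangle; Combining (union): only the 18.5×26 cube at (7, 10.5) is present, so the union is just that shape — 1 connected region. Overall, the cross-section is a single solid region. The nearest boundary edge runs (25.50, 10.50)→(25.50, 36.50); distance from the point to it = 0.70 mm. The point is not inside any of the regions above, so it lies outside the cross-section (0.70 mm from the nearest boundary).

outside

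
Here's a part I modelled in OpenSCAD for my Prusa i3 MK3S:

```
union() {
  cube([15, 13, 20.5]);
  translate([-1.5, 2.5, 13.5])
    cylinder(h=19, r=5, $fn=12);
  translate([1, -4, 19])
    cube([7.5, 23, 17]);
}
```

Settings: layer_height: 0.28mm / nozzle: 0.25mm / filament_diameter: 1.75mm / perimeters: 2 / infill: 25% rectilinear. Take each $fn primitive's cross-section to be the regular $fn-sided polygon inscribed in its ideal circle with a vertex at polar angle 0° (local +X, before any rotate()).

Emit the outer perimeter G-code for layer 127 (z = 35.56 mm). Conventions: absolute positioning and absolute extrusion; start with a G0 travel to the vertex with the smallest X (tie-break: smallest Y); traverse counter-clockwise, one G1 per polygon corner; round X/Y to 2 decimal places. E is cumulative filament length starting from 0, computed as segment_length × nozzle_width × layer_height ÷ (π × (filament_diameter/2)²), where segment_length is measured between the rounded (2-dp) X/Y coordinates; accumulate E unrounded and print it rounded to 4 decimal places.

G0 X1.00 Y-4.00 Z35.56
G1 X8.50 Y-4.00 E0.2183
G1 X8.50 Y19.00 E0.8876
G1 X1.00 Y19.00 E1.1059
G1 X1.00 Y-4.00 E1.7753

At z = 35.56 mm: the cube does not reach this height (z outside [0, 20.5]); the cylinder at (-1.5, 2.5) is not intersected at this z (z outside [13.5, 32.5]); the cube at (1, -4) (footprint 7.5×23) is included at this height; Combining (union): only the 7.5×23 cube at (1, -4) is present, so the union is just that shape — 1 connected region. The outline is a single polygon with 4 vertices. Extrusion per mm of travel: 0.25 × 0.28 / (π × 0.875²) = 0.029103. Accumulating E over each segment gives final E = 1.7753.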